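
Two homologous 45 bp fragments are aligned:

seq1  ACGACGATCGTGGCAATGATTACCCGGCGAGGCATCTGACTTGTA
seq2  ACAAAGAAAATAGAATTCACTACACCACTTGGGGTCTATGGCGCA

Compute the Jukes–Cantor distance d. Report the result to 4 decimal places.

The sequences differ at 23 of 45 sites, so p = 23/45 ≈ 0.511111.
d = −(3/4) ln(1 − 4p/3) = −0.75 ln(1 − 0.681481) = −0.75 ln(0.318519)
  = −0.75 × (-1.144073) = 0.858055 substitutions/site.

0.8581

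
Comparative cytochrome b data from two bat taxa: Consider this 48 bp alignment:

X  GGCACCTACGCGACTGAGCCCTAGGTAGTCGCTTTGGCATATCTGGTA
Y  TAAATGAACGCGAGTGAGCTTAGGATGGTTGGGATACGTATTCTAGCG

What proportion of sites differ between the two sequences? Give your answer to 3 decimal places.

0.542

The sequences differ at 26 of 48 positions.
p = 26/48 = 0.541666… ≈ 0.542 (to 3 d.p.).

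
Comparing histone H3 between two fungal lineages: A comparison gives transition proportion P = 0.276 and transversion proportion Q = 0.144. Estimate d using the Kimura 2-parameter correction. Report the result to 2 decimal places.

Under the Kimura two-parameter model, d = −½ ln(1 − 2P − Q) − ¼ ln(1 − 2Q).
1 − 2P − Q = 0.304, giving −½ ln(0.304) = 0.595364.
1 − 2Q = 0.712, giving −¼ ln(0.712) = 0.084919.
d = 0.595364 + 0.084919 = 0.680283.

0.68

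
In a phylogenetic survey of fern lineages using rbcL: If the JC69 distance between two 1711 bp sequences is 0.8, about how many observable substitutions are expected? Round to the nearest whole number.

842

Invert JC69: p = (3/4)(1 − e^(−4d/3)) = 0.75 × (1 − e^(-1.066667)) = 0.75 × (1 − 0.344154) = 0.491885.
Expected differing sites = pL ≈ 0.491885 × 1711 = 841.615235 ≈ 842.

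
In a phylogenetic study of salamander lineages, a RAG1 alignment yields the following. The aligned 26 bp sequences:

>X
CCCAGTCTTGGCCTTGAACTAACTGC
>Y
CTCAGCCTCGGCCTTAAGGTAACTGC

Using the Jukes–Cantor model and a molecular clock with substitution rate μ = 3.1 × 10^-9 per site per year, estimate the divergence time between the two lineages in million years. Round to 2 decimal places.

The sequences differ at 6 of 26 sites (2, 6, 9, 16, 18, 19), so p = 6/26 ≈ 0.230769.
d = −(3/4) ln(1 − 4p/3) = −0.75 ln(1 − 0.307692) = −0.75 ln(0.692308)
  = −0.75 × (-0.367724) = 0.275793 substitutions/site.
Under a molecular clock d = 2μt, so t = d/(2μ) = 0.275793 / (2 × 3.1 × 10^-9) = 44.48 million years.

44.48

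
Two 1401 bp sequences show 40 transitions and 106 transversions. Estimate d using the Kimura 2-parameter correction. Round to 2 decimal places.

0.11

P = 40/1401 ≈ 0.028551 and Q = 106/1401 ≈ 0.07566.
Under the Kimura two-parameter model, d = −½ ln(1 − 2P − Q) − ¼ ln(1 − 2Q).
1 − 2P − Q = 0.867238, giving −½ ln(0.867238) = 0.071221.
1 − 2Q = 0.84868, giving −¼ ln(0.84868) = 0.041018.
d = 0.071221 + 0.041018 = 0.112239.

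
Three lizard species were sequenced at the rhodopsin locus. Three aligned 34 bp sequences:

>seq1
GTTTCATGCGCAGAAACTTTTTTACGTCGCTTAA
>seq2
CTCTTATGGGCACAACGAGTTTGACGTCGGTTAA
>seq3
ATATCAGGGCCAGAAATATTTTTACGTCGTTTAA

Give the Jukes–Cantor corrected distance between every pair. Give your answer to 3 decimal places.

seq1–seq2: 11/34 sites differ → p ≈ 0.323529, d = −0.75 ln(1 − 0.431372) = 0.423397 ≈ 0.423.
seq1–seq3: 8/34 sites differ → p ≈ 0.235294, d = −0.75 ln(1 − 0.313725) = 0.282358 ≈ 0.282.
seq2–seq3: 11/34 sites differ → p ≈ 0.323529, d = −0.75 ln(1 − 0.431372) = 0.423397 ≈ 0.423.

d(seq1,seq2) = 0.423, d(seq1,seq3) = 0.282, d(seq2,seq3) = 0.423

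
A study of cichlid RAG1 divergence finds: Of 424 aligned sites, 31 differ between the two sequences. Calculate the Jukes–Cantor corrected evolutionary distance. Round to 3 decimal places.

0.077

p = 31/424 ≈ 0.073113.
d = −(3/4) ln(1 − 4p/3) = −0.75 ln(1 − 0.097484) = −0.75 ln(0.902516)
  = −0.75 × (-0.102569) = 0.076927 substitutions/site.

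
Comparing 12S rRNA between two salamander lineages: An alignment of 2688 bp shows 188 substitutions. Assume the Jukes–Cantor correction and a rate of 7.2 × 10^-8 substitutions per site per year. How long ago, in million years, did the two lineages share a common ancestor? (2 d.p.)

p = 188/2688 ≈ 0.06994.
d = −(3/4) ln(1 − 4p/3) = −0.75 ln(1 − 0.093253) = −0.75 ln(0.906747)
  = −0.75 × (-0.097892) = 0.073419 substitutions/site.
Under a molecular clock d = 2μt, so t = d/(2μ) = 0.073419 / (2 × 7.2 × 10^-8) = 0.51 million years.

0.51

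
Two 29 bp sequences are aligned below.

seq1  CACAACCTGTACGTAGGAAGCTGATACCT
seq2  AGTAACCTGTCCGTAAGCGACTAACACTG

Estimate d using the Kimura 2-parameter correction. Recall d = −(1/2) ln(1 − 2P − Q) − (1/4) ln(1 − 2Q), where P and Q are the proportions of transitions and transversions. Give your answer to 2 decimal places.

0.67

Of 29 sites, 8 differences are transitions and 4 are transversions, so P = 8/29 ≈ 0.275862 and Q = 4/29 ≈ 0.137931.
Under the Kimura two-parameter model, d = −½ ln(1 − 2P − Q) − ¼ ln(1 − 2Q).
1 − 2P − Q = 0.310345, giving −½ ln(0.310345) = 0.585035.
1 − 2Q = 0.724138, giving −¼ ln(0.724138) = 0.080693.
d = 0.585035 + 0.080693 = 0.665728.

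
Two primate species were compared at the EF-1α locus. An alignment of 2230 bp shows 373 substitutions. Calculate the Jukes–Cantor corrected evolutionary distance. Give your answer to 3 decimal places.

0.189

p = 373/2230 ≈ 0.167265.
d = −(3/4) ln(1 − 4p/3) = −0.75 ln(1 − 0.22302) = −0.75 ln(0.77698)
  = −0.75 × (-0.252341) = 0.189256 substitutions/site.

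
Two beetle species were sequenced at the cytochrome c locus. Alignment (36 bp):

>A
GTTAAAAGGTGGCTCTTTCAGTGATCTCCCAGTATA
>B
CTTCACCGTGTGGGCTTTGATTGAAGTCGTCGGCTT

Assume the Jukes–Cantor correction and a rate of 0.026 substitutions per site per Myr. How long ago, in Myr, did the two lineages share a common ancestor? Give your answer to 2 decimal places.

The sequences differ at 19 of 36 sites, so p = 19/36 ≈ 0.527778.
d = −(3/4) ln(1 − 4p/3) = −0.75 ln(1 − 0.703704) = −0.75 ln(0.296296)
  = −0.75 × (-1.216396) = 0.912297 substitutions/site.
Under a molecular clock d = 2μt, so t = d/(2μ) = 0.912297 / (2 × 0.026) = 17.54 Myr.

17.54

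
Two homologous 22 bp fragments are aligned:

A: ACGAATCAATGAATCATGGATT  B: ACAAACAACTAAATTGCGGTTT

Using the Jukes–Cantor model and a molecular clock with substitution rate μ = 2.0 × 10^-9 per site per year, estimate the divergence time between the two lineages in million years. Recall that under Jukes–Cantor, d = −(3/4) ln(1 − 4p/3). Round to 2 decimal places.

The sequences differ at 9 of 22 sites (3, 6, 7, 9, 11, 15, 16, 17, 20), so p = 9/22 ≈ 0.409091.
d = −(3/4) ln(1 − 4p/3) = −0.75 ln(1 − 0.545455) = −0.75 ln(0.454545)
  = −0.75 × (-0.788458) = 0.591344 substitutions/site.
Under a molecular clock d = 2μt, so t = d/(2μ) = 0.591344 / (2 × 2.0 × 10^-9) = 147.84 million years.

147.84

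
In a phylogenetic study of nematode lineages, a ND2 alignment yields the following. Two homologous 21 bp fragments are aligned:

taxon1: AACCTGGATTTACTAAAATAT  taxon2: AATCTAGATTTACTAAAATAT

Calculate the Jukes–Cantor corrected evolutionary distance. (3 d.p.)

The sequences differ at 2 of 21 sites (3, 6), so p = 2/21 ≈ 0.095238.
d = −(3/4) ln(1 − 4p/3) = −0.75 ln(1 − 0.126984) = −0.75 ln(0.873016)
  = −0.75 × (-0.135801) = 0.101851 substitutions/site.

0.102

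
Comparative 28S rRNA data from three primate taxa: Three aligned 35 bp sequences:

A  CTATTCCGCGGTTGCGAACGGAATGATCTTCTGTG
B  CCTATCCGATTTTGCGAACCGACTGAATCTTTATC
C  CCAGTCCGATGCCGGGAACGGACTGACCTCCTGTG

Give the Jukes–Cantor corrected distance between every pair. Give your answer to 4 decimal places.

d(A,B) = 0.5716, d(A,C) = 0.3597, d(B,C) = 0.5716

A–B: 14/35 sites differ → p = 0.4, d = −0.75 ln(1 − 0.533333) = 0.571605 ≈ 0.5716.
A–C: 10/35 sites differ → p ≈ 0.285714, d = −0.75 ln(1 − 0.380952) = 0.359679 ≈ 0.3597.
B–C: 14/35 sites differ → p = 0.4, d = −0.75 ln(1 − 0.533333) = 0.571605 ≈ 0.5716.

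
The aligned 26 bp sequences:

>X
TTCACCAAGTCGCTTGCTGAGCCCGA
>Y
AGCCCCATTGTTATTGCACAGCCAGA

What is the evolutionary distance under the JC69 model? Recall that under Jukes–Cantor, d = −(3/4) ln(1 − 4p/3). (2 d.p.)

0.72

The sequences differ at 12 of 26 sites, so p = 12/26 ≈ 0.461538.
d = −(3/4) ln(1 − 4p/3) = −0.75 ln(1 − 0.615384) = −0.75 ln(0.384616)
  = −0.75 × (-0.955510) = 0.716633 substitutions/site.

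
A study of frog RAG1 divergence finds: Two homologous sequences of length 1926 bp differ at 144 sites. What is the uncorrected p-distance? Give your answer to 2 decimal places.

0.07

p = 144/1926 = 0.074766… ≈ 0.07 (to 2 d.p.).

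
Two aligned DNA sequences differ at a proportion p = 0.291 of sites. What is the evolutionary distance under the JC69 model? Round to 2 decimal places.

0.37

d = −(3/4) ln(1 − 4p/3) = −0.75 ln(1 − 0.388) = −0.75 ln(0.612)
  = −0.75 × (-0.491023) = 0.368267 substitutions/site.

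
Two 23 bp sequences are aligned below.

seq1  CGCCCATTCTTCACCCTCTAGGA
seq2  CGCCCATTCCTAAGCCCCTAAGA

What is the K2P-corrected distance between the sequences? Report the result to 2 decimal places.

Of 23 sites, 3 differences are transitions and 2 are transversions, so P = 3/23 ≈ 0.130435 and Q = 2/23 ≈ 0.086957.
Under the Kimura two-parameter model, d = −½ ln(1 − 2P − Q) − ¼ ln(1 − 2Q).
1 − 2P − Q = 0.652173, giving −½ ln(0.652173) = 0.213723.
1 − 2Q = 0.826086, giving −¼ ln(0.826086) = 0.047764.
d = 0.213723 + 0.047764 = 0.261487.

0.26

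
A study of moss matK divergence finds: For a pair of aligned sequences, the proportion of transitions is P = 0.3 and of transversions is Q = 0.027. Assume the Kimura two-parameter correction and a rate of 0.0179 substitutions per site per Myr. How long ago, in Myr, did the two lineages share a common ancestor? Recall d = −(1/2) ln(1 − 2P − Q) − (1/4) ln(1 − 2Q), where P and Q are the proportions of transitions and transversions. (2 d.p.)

Under the Kimura two-parameter model, d = −½ ln(1 − 2P − Q) − ¼ ln(1 − 2Q).
1 − 2P − Q = 0.373, giving −½ ln(0.373) = 0.493088.
1 − 2Q = 0.946, giving −¼ ln(0.946) = 0.013878.
d = 0.493088 + 0.013878 = 0.506966.
Under a molecular clock d = 2μt, so t = d/(2μ) = 0.506966 / (2 × 0.0179) = 14.16 Myr.

14.16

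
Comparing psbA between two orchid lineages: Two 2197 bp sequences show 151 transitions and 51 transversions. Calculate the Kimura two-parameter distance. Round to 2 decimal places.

P = 151/2197 ≈ 0.06873 and Q = 51/2197 ≈ 0.023213.
Under the Kimura two-parameter model, d = −½ ln(1 − 2P − Q) − ¼ ln(1 − 2Q).
1 − 2P − Q = 0.839327, giving −½ ln(0.839327) = 0.087577.
1 − 2Q = 0.953574, giving −¼ ln(0.953574) = 0.011885.
d = 0.087577 + 0.011885 = 0.099462.

0.10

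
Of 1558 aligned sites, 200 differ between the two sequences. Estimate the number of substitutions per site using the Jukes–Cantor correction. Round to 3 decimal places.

0.141

p = 200/1558 ≈ 0.12837.
d = −(3/4) ln(1 − 4p/3) = −0.75 ln(1 − 0.17116) = −0.75 ln(0.82884)
  = −0.75 × (-0.187728) = 0.140796 substitutions/site.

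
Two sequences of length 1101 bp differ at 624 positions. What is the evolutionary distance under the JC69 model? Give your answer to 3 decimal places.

1.057

p = 624/1101 ≈ 0.566757.
d = −(3/4) ln(1 − 4p/3) = −0.75 ln(1 − 0.755676) = −0.75 ln(0.244324)
  = −0.75 × (-1.409260) = 1.056945 substitutions/site.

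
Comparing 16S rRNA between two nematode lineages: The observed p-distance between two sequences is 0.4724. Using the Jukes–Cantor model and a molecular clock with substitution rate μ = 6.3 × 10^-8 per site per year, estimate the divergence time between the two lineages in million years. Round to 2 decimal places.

d = −(3/4) ln(1 − 4p/3) = −0.75 ln(1 − 0.629867) = −0.75 ln(0.370133)
  = −0.75 × (-0.993893) = 0.745420 substitutions/site.
Under a molecular clock d = 2μt, so t = d/(2μ) = 0.745420 / (2 × 6.3 × 10^-8) = 5.92 million years.

5.92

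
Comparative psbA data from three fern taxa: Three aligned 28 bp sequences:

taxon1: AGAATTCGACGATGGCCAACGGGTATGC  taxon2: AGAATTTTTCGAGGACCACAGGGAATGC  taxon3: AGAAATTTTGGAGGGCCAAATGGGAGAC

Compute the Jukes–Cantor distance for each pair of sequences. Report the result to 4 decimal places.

d(taxon1,taxon2) = 0.3597, d(taxon1,taxon3) = 0.5565, d(taxon2,taxon3) = 0.3597

taxon1–taxon2: 8/28 sites differ → p ≈ 0.285714, d = −0.75 ln(1 − 0.380952) = 0.359679 ≈ 0.3597.
taxon1–taxon3: 11/28 sites differ → p ≈ 0.392857, d = −0.75 ln(1 − 0.523809) = 0.556452 ≈ 0.5565.
taxon2–taxon3: 8/28 sites differ → p ≈ 0.285714, d = −0.75 ln(1 − 0.380952) = 0.359679 ≈ 0.3597.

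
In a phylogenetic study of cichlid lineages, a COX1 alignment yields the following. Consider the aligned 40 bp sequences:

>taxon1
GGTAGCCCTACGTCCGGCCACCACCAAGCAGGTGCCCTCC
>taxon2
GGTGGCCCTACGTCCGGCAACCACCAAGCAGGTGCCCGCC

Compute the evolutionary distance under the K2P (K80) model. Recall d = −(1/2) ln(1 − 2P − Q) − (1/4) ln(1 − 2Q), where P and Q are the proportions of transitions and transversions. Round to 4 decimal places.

0.0790

Of 40 sites, 1 differences are transitions and 2 are transversions, so P = 1/40 = 0.025 and Q = 2/40 = 0.05.
Under the Kimura two-parameter model, d = −½ ln(1 − 2P − Q) − ¼ ln(1 − 2Q).
1 − 2P − Q = 0.9, giving −½ ln(0.9) = 0.052680.
1 − 2Q = 0.9, giving −¼ ln(0.9) = 0.026340.
d = 0.052680 + 0.026340 = 0.079020.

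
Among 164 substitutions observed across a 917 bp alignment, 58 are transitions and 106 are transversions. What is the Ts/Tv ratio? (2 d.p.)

0.55

R = 58/106 = 0.547169… ≈ 0.55 (to 2 d.p.).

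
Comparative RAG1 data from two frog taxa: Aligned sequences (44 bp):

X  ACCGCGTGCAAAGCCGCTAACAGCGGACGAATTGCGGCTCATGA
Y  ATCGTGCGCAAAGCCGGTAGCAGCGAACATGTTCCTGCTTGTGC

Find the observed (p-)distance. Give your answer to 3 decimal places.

0.318

The sequences differ at 14 of 44 positions.
p = 14/44 = 0.318181… ≈ 0.318 (to 3 d.p.).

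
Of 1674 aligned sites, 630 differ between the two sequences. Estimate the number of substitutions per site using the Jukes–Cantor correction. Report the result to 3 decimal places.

p = 630/1674 ≈ 0.376344.
d = −(3/4) ln(1 − 4p/3) = −0.75 ln(1 − 0.501792) = −0.75 ln(0.498208)
  = −0.75 × (-0.696738) = 0.522554 substitutions/site.

0.523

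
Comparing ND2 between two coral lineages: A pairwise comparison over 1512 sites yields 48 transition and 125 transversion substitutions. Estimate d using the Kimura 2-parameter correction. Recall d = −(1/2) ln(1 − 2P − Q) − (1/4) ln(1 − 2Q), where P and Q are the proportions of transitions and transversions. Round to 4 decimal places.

0.1242

P = 48/1512 ≈ 0.031746 and Q = 125/1512 ≈ 0.082672.
Under the Kimura two-parameter model, d = −½ ln(1 − 2P − Q) − ¼ ln(1 − 2Q).
1 − 2P − Q = 0.853836, giving −½ ln(0.853836) = 0.079008.
1 − 2Q = 0.834656, giving −¼ ln(0.834656) = 0.045184.
d = 0.079008 + 0.045184 = 0.124192.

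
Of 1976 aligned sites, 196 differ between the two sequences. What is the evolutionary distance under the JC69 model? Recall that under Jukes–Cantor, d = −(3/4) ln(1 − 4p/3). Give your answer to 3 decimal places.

p = 196/1976 ≈ 0.09919.
d = −(3/4) ln(1 − 4p/3) = −0.75 ln(1 − 0.132253) = −0.75 ln(0.867747)
  = −0.75 × (-0.141855) = 0.106391 substitutions/site.

0.106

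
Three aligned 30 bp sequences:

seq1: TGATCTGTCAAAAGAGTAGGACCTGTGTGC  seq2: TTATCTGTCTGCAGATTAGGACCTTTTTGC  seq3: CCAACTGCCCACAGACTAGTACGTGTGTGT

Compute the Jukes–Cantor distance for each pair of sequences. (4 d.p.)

seq1–seq2: 7/30 sites differ → p ≈ 0.233333, d = −0.75 ln(1 − 0.311111) = 0.279506 ≈ 0.2795.
seq1–seq3: 10/30 sites differ → p ≈ 0.333333, d = −0.75 ln(1 − 0.444444) = 0.440839 ≈ 0.4408.
seq2–seq3: 12/30 sites differ → p = 0.4, d = −0.75 ln(1 − 0.533333) = 0.571605 ≈ 0.5716.

d(seq1,seq2) = 0.2795, d(seq1,seq3) = 0.4408, d(seq2,seq3) = 0.5716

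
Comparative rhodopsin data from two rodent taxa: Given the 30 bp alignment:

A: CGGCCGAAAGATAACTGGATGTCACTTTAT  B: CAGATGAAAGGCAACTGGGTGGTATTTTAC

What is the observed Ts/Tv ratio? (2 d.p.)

4.00

Transitions are A↔G and C↔T; transversions are all other mismatches.
Transitions: 8. Transversions: 2.
R = 8/2 = 4.00.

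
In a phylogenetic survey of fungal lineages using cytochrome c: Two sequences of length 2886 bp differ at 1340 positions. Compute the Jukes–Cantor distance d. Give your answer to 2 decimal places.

p = 1340/2886 ≈ 0.46431.
d = −(3/4) ln(1 − 4p/3) = −0.75 ln(1 − 0.61908) = −0.75 ln(0.38092)
  = −0.75 × (-0.965166) = 0.723875 substitutions/site.

0.72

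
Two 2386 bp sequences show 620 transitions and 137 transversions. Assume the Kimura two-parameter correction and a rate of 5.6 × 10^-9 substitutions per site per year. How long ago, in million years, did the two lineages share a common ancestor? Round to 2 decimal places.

41.15

P = 620/2386 ≈ 0.259849 and Q = 137/2386 ≈ 0.057418.
Under the Kimura two-parameter model, d = −½ ln(1 − 2P − Q) − ¼ ln(1 − 2Q).
1 − 2P − Q = 0.422884, giving −½ ln(0.422884) = 0.430329.
1 − 2Q = 0.885164, giving −¼ ln(0.885164) = 0.030496.
d = 0.430329 + 0.030496 = 0.460825.
Under a molecular clock d = 2μt, so t = d/(2μ) = 0.460825 / (2 × 5.6 × 10^-9) = 41.15 million years.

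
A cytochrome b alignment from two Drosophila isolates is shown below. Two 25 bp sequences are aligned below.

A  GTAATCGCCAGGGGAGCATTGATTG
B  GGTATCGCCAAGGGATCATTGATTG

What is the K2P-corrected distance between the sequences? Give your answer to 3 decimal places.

Of 25 sites, 1 differences are transitions and 3 are transversions, so P = 1/25 = 0.04 and Q = 3/25 = 0.12.
Under the Kimura two-parameter model, d = −½ ln(1 − 2P − Q) − ¼ ln(1 − 2Q).
1 − 2P − Q = 0.8, giving −½ ln(0.8) = 0.111572.
1 − 2Q = 0.76, giving −¼ ln(0.76) = 0.068609.
d = 0.111572 + 0.068609 = 0.180181.

0.180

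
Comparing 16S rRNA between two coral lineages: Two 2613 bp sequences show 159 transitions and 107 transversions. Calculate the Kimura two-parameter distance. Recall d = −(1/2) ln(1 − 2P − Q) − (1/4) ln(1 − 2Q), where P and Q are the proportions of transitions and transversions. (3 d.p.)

0.110

P = 159/2613 ≈ 0.06085 and Q = 107/2613 ≈ 0.040949.
Under the Kimura two-parameter model, d = −½ ln(1 − 2P − Q) − ¼ ln(1 − 2Q).
1 − 2P − Q = 0.837351, giving −½ ln(0.837351) = 0.088756.
1 − 2Q = 0.918102, giving −¼ ln(0.918102) = 0.021362.
d = 0.088756 + 0.021362 = 0.110118.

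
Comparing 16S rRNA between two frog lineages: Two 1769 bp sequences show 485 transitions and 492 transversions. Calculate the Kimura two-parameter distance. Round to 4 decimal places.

1.0788

P = 485/1769 ≈ 0.274166 and Q = 492/1769 ≈ 0.278123.
Under the Kimura two-parameter model, d = −½ ln(1 − 2P − Q) − ¼ ln(1 − 2Q).
1 − 2P − Q = 0.173545, giving −½ ln(0.173545) = 0.875659.
1 − 2Q = 0.443754, giving −¼ ln(0.443754) = 0.203121.
d = 0.875659 + 0.203121 = 1.078780.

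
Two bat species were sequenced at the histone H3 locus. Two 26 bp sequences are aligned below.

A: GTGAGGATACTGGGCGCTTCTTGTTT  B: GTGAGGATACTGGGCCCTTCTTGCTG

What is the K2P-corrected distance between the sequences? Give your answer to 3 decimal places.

0.125

Of 26 sites, 1 differences are transitions and 2 are transversions, so P = 1/26 ≈ 0.038462 and Q = 2/26 ≈ 0.076923.
Under the Kimura two-parameter model, d = −½ ln(1 − 2P − Q) − ¼ ln(1 − 2Q).
1 − 2P − Q = 0.846153, giving −½ ln(0.846153) = 0.083528.
1 − 2Q = 0.846154, giving −¼ ln(0.846154) = 0.041763.
d = 0.083528 + 0.041763 = 0.125291.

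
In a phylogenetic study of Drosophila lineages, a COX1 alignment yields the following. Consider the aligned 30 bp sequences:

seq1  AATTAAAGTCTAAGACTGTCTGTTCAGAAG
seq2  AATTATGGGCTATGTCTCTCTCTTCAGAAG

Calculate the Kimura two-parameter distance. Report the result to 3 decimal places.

Of 30 sites, 1 differences are transitions and 6 are transversions, so P = 1/30 ≈ 0.033333 and Q = 6/30 = 0.2.
Under the Kimura two-parameter model, d = −½ ln(1 − 2P − Q) − ¼ ln(1 − 2Q).
1 − 2P − Q = 0.733334, giving −½ ln(0.733334) = 0.155077.
1 − 2Q = 0.6, giving −¼ ln(0.6) = 0.127706.
d = 0.155077 + 0.127706 = 0.282783.

0.283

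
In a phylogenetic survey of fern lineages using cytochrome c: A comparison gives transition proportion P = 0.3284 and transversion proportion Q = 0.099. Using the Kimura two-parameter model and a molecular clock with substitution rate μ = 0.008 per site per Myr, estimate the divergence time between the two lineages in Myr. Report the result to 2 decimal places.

Under the Kimura two-parameter model, d = −½ ln(1 − 2P − Q) − ¼ ln(1 − 2Q).
1 − 2P − Q = 0.2442, giving −½ ln(0.2442) = 0.704884.
1 − 2Q = 0.802, giving −¼ ln(0.802) = 0.055162.
d = 0.704884 + 0.055162 = 0.760046.
Under a molecular clock d = 2μt, so t = d/(2μ) = 0.760046 / (2 × 0.008) = 47.50 Myr.

47.50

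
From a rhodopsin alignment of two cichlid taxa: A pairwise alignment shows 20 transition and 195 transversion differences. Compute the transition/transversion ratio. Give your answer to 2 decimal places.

0.10

R = 20/195 = 0.102564… ≈ 0.10 (to 2 d.p.).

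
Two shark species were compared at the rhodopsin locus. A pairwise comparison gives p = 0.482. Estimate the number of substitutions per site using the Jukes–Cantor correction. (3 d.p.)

d = −(3/4) ln(1 − 4p/3) = −0.75 ln(1 − 0.642667) = −0.75 ln(0.357333)
  = −0.75 × (-1.029087) = 0.771815 substitutions/site.

0.772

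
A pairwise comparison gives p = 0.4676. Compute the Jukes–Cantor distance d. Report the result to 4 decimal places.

d = −(3/4) ln(1 − 4p/3) = −0.75 ln(1 − 0.623467) = −0.75 ln(0.376533)
  = −0.75 × (-0.976750) = 0.732563 substitutions/site.

0.7326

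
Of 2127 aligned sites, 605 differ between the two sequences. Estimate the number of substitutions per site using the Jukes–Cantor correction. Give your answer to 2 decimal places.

p = 605/2127 ≈ 0.284438.
d = −(3/4) ln(1 − 4p/3) = −0.75 ln(1 − 0.379251) = −0.75 ln(0.620749)
  = −0.75 × (-0.476828) = 0.357621 substitutions/site.

0.36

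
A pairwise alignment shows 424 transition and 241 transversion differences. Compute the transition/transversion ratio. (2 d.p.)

1.76

R = 424/241 = 1.759336… ≈ 1.76 (to 2 d.p.).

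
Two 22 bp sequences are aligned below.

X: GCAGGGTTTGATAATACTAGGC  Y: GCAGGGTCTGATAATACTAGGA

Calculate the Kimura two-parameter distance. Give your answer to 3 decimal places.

Of 22 sites, 1 differences are transitions and 1 are transversions, so P = 1/22 ≈ 0.045455 and Q = 1/22 ≈ 0.045455.
Under the Kimura two-parameter model, d = −½ ln(1 − 2P − Q) − ¼ ln(1 − 2Q).
1 − 2P − Q = 0.863635, giving −½ ln(0.863635) = 0.073303.
1 − 2Q = 0.90909, giving −¼ ln(0.90909) = 0.023828.
d = 0.073303 + 0.023828 = 0.097131.

0.097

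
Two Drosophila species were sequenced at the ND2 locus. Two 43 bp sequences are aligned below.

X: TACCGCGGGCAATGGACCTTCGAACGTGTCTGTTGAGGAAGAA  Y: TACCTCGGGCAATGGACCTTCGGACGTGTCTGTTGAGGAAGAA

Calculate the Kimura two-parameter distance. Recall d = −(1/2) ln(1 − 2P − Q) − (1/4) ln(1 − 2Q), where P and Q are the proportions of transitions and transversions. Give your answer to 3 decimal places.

0.048

Of 43 sites, 1 differences are transitions and 1 are transversions, so P = 1/43 ≈ 0.023256 and Q = 1/43 ≈ 0.023256.
Under the Kimura two-parameter model, d = −½ ln(1 − 2P − Q) − ¼ ln(1 − 2Q).
1 − 2P − Q = 0.930232, giving −½ ln(0.930232) = 0.036161.
1 − 2Q = 0.953488, giving −¼ ln(0.953488) = 0.011907.
d = 0.036161 + 0.011907 = 0.048068.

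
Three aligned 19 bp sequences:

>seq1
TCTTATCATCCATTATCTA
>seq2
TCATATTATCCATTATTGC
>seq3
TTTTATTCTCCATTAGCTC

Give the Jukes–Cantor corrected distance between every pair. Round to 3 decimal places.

seq1–seq2: 5/19 sites differ → p ≈ 0.263158, d = −0.75 ln(1 − 0.350877) = 0.324100 ≈ 0.324.
seq1–seq3: 5/19 sites differ → p ≈ 0.263158, d = −0.75 ln(1 − 0.350877) = 0.324100 ≈ 0.324.
seq2–seq3: 6/19 sites differ → p ≈ 0.315789, d = −0.75 ln(1 − 0.421052) = 0.409907 ≈ 0.410.

d(seq1,seq2) = 0.324, d(seq1,seq3) = 0.324, d(seq2,seq3) = 0.410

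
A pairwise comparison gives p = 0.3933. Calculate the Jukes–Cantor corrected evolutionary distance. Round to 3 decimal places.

0.557

d = −(3/4) ln(1 − 4p/3) = −0.75 ln(1 − 0.5244) = −0.75 ln(0.4756)
  = −0.75 × (-0.743178) = 0.557384 substitutions/site.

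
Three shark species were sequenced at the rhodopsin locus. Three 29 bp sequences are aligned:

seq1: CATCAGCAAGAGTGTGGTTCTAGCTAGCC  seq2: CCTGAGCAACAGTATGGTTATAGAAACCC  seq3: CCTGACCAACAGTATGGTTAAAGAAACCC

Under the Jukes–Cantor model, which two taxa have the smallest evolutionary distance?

seq1–seq2: 8/29 differ, p = 0.276, d = 0.344.
seq1–seq3: 10/29 differ, p = 0.345, d = 0.462.
seq2–seq3: 2/29 differ, p = 0.069, d = 0.072.
The smallest distance is between seq2 and seq3.

seq2 and seq3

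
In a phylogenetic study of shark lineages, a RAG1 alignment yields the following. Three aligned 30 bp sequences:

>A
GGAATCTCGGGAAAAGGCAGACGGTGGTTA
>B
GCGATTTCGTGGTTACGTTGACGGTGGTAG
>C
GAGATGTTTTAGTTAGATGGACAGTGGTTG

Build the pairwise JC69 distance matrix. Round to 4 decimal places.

d(A,B) = 0.5716, d(A,C) = 0.8240, d(B,C) = 0.4408

A–B: 12/30 sites differ → p = 0.4, d = −0.75 ln(1 − 0.533333) = 0.571605 ≈ 0.5716.
A–C: 15/30 sites differ → p = 0.5, d = −0.75 ln(1 − 0.666667) = 0.823960 ≈ 0.8240.
B–C: 10/30 sites differ → p ≈ 0.333333, d = −0.75 ln(1 − 0.444444) = 0.440839 ≈ 0.4408.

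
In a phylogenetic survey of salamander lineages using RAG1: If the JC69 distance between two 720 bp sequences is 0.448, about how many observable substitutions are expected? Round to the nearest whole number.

Invert JC69: p = (3/4)(1 − e^(−4d/3)) = 0.75 × (1 − e^(-0.597333)) = 0.75 × (1 − 0.550277) = 0.337292.
Expected differing sites = pL ≈ 0.337292 × 720 = 242.85024 ≈ 243.

243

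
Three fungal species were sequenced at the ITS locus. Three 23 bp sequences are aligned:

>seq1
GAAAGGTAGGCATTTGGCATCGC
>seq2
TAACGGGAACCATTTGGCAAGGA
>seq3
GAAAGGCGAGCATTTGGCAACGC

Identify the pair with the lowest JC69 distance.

seq1–seq2: 8/23 differ, p = 0.348, d = 0.467.
seq1–seq3: 4/23 differ, p = 0.174, d = 0.198.
seq2–seq3: 7/23 differ, p = 0.304, d = 0.390.
The smallest distance is between seq1 and seq3.

seq1 and seq3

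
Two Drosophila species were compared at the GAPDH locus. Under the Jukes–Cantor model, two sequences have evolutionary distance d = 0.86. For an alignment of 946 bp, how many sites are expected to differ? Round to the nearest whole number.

Invert JC69: p = (3/4)(1 − e^(−4d/3)) = 0.75 × (1 − e^(-1.146667)) = 0.75 × (1 − 0.317694) = 0.511730.
Expected differing sites = pL ≈ 0.511730 × 946 = 484.09658 ≈ 484.

484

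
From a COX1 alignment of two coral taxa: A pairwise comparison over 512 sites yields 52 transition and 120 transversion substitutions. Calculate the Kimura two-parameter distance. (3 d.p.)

0.446

P = 52/512 ≈ 0.101563 and Q = 120/512 = 0.234375.
Under the Kimura two-parameter model, d = −½ ln(1 − 2P − Q) − ¼ ln(1 − 2Q).
1 − 2P − Q = 0.562499, giving −½ ln(0.562499) = 0.287683.
1 − 2Q = 0.53125, giving −¼ ln(0.53125) = 0.158131.
d = 0.287683 + 0.158131 = 0.445814.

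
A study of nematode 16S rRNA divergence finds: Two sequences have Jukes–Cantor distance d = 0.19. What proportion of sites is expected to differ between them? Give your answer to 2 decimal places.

p = (3/4)(1 − e^(−4d/3)) = 0.75 × (1 − e^(-0.253333)) = 0.75 × (1 − 0.776209) = 0.167843.

0.17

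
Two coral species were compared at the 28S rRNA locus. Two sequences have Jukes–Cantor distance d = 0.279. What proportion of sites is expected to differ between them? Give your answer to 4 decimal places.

p = (3/4)(1 − e^(−4d/3)) = 0.75 × (1 − e^(-0.372)) = 0.75 × (1 − 0.689354) = 0.232985.

0.2330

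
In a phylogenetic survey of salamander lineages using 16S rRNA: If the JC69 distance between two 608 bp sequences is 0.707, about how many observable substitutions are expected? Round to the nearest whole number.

278

Invert JC69: p = (3/4)(1 − e^(−4d/3)) = 0.75 × (1 − e^(-0.942667)) = 0.75 × (1 − 0.389587) = 0.457810.
Expected differing sites = pL ≈ 0.457810 × 608 = 278.34848 ≈ 278.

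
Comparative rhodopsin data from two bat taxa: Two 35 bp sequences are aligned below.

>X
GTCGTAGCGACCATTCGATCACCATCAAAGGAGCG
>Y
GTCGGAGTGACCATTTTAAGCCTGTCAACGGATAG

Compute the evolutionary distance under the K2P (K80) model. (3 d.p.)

0.458

Of 35 sites, 4 differences are transitions and 8 are transversions, so P = 4/35 ≈ 0.114286 and Q = 8/35 ≈ 0.228571.
Under the Kimura two-parameter model, d = −½ ln(1 − 2P − Q) − ¼ ln(1 − 2Q).
1 − 2P − Q = 0.542857, giving −½ ln(0.542857) = 0.305455.
1 − 2Q = 0.542858, giving −¼ ln(0.542858) = 0.152727.
d = 0.305455 + 0.152727 = 0.458182.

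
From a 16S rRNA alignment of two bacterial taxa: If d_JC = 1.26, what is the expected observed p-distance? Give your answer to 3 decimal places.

p = (3/4)(1 − e^(−4d/3)) = 0.75 × (1 − e^(-1.68)) = 0.75 × (1 − 0.186374) = 0.610220.

0.610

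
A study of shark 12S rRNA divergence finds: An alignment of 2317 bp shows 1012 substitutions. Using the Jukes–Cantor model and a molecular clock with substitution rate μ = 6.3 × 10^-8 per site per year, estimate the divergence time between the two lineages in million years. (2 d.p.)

p = 1012/2317 ≈ 0.436772.
d = −(3/4) ln(1 − 4p/3) = −0.75 ln(1 − 0.582363) = −0.75 ln(0.417637)
  = −0.75 × (-0.873143) = 0.654857 substitutions/site.
Under a molecular clock d = 2μt, so t = d/(2μ) = 0.654857 / (2 × 6.3 × 10^-8) = 5.20 million years.

5.20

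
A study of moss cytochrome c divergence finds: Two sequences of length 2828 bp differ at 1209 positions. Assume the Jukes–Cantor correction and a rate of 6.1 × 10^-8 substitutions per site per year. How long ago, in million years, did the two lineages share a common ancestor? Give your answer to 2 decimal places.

5.19

p = 1209/2828 ≈ 0.427511.
d = −(3/4) ln(1 − 4p/3) = −0.75 ln(1 − 0.570015) = −0.75 ln(0.429985)
  = −0.75 × (-0.844005) = 0.633004 substitutions/site.
Under a molecular clock d = 2μt, so t = d/(2μ) = 0.633004 / (2 × 6.1 × 10^-8) = 5.19 million years.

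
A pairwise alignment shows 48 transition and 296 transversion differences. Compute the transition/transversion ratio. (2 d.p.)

R = 48/296 = 0.162162… ≈ 0.16 (to 2 d.p.).

0.16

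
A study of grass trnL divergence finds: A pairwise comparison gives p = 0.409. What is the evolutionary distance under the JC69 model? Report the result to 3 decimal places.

d = −(3/4) ln(1 − 4p/3) = −0.75 ln(1 − 0.545333) = −0.75 ln(0.454667)
  = −0.75 × (-0.788190) = 0.591143 substitutions/site.

0.591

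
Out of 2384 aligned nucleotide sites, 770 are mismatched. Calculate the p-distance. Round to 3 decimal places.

p = 770/2384 = 0.322986… ≈ 0.323 (to 3 d.p.).

0.323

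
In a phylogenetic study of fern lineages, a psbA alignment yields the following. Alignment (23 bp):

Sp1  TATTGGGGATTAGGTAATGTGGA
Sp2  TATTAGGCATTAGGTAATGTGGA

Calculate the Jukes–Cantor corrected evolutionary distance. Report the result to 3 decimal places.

The sequences differ at 2 of 23 sites (5, 8), so p = 2/23 ≈ 0.086957.
d = −(3/4) ln(1 − 4p/3) = −0.75 ln(1 − 0.115943) = −0.75 ln(0.884057)
  = −0.75 × (-0.123234) = 0.092426 substitutions/site.

0.092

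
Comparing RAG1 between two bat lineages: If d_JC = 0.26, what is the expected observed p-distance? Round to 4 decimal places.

0.2197

p = (3/4)(1 − e^(−4d/3)) = 0.75 × (1 − e^(-0.346667)) = 0.75 × (1 − 0.707041) = 0.219719.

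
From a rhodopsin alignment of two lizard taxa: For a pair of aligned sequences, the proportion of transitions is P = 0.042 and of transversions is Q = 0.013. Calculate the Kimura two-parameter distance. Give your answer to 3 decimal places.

Under the Kimura two-parameter model, d = −½ ln(1 − 2P − Q) − ¼ ln(1 − 2Q).
1 − 2P − Q = 0.903, giving −½ ln(0.903) = 0.051016.
1 − 2Q = 0.974, giving −¼ ln(0.974) = 0.006586.
d = 0.051016 + 0.006586 = 0.057602.

0.058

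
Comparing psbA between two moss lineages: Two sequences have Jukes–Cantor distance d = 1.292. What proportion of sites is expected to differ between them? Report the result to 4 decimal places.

p = (3/4)(1 − e^(−4d/3)) = 0.75 × (1 − e^(-1.722667)) = 0.75 × (1 − 0.178589) = 0.616058.

0.6161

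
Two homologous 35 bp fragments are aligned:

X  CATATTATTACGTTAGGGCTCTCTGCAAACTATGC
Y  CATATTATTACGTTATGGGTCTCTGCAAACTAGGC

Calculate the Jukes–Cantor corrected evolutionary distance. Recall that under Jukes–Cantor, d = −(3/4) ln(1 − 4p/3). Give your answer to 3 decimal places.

0.091

The sequences differ at 3 of 35 sites (16, 19, 33), so p = 3/35 ≈ 0.085714.
d = −(3/4) ln(1 − 4p/3) = −0.75 ln(1 − 0.114285) = −0.75 ln(0.885715)
  = −0.75 × (-0.121360) = 0.091020 substitutions/site.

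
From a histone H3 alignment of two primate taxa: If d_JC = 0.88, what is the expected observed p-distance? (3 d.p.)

p = (3/4)(1 − e^(−4d/3)) = 0.75 × (1 − e^(-1.173333)) = 0.75 × (1 − 0.309334) = 0.518000.

0.518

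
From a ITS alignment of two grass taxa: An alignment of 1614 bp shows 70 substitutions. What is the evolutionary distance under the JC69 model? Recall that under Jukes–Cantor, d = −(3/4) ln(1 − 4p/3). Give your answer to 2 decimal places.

p = 70/1614 ≈ 0.043371.
d = −(3/4) ln(1 − 4p/3) = −0.75 ln(1 − 0.057828) = −0.75 ln(0.942172)
  = −0.75 × (-0.059567) = 0.044675 substitutions/site.

0.04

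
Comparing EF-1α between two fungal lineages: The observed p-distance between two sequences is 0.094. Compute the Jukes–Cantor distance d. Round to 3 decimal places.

0.100

d = −(3/4) ln(1 − 4p/3) = −0.75 ln(1 − 0.125333) = −0.75 ln(0.874667)
  = −0.75 × (-0.133912) = 0.100434 substitutions/site.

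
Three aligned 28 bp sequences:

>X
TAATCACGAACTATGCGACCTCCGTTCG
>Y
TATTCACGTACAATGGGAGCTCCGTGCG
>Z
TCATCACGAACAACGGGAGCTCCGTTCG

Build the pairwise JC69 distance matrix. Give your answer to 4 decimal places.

X–Y: 6/28 sites differ → p ≈ 0.214286, d = −0.75 ln(1 − 0.285715) = 0.252355 ≈ 0.2524.
X–Z: 5/28 sites differ → p ≈ 0.178571, d = −0.75 ln(1 − 0.238095) = 0.203950 ≈ 0.2040.
Y–Z: 5/28 sites differ → p ≈ 0.178571, d = −0.75 ln(1 − 0.238095) = 0.203950 ≈ 0.2040.

d(X,Y) = 0.2524, d(X,Z) = 0.2040, d(Y,Z) = 0.2040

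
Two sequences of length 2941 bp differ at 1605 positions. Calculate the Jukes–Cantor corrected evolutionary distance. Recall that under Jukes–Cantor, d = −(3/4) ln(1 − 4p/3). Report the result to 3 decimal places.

0.975

p = 1605/2941 ≈ 0.545733.
d = −(3/4) ln(1 − 4p/3) = −0.75 ln(1 − 0.727644) = −0.75 ln(0.272356)
  = −0.75 × (-1.300645) = 0.975484 substitutions/site.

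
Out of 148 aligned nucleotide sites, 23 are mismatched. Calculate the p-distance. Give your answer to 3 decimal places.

0.155

p = 23/148 = 0.155405… ≈ 0.155 (to 3 d.p.).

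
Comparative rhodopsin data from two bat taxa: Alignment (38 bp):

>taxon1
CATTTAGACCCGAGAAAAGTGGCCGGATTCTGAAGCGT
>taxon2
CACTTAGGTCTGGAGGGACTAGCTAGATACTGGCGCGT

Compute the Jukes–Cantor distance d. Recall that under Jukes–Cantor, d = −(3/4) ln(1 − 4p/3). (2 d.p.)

The sequences differ at 16 of 38 sites, so p = 16/38 ≈ 0.421053.
d = −(3/4) ln(1 − 4p/3) = −0.75 ln(1 − 0.561404) = −0.75 ln(0.438596)
  = −0.75 × (-0.824177) = 0.618133 substitutions/site.

0.62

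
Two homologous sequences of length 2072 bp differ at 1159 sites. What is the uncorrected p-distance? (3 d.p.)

0.559

p = 1159/2072 = 0.559362… ≈ 0.559 (to 3 d.p.).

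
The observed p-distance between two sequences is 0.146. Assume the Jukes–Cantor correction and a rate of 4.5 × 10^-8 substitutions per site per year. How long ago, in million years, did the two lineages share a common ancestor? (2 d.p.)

1.80

d = −(3/4) ln(1 − 4p/3) = −0.75 ln(1 − 0.194667) = −0.75 ln(0.805333)
  = −0.75 × (-0.216499) = 0.162374 substitutions/site.
Under a molecular clock d = 2μt, so t = d/(2μ) = 0.162374 / (2 × 4.5 × 10^-8) = 1.80 million years.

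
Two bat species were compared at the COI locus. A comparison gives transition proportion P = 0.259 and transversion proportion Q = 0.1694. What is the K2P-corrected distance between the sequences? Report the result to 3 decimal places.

Under the Kimura two-parameter model, d = −½ ln(1 − 2P − Q) − ¼ ln(1 − 2Q).
1 − 2P − Q = 0.3126, giving −½ ln(0.3126) = 0.581415.
1 − 2Q = 0.6612, giving −¼ ln(0.6612) = 0.103425.
d = 0.581415 + 0.103425 = 0.684840.

0.685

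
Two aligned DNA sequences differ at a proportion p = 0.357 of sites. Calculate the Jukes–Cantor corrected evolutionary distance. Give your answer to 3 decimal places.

0.485

d = −(3/4) ln(1 − 4p/3) = −0.75 ln(1 − 0.476) = −0.75 ln(0.524)
  = −0.75 × (-0.646264) = 0.484698 substitutions/site.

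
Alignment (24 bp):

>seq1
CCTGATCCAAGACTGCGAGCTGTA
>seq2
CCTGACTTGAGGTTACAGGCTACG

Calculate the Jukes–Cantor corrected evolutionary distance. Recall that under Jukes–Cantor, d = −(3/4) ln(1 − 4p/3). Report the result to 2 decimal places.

The sequences differ at 12 of 24 sites, so p = 12/24 = 0.5.
d = −(3/4) ln(1 − 4p/3) = −0.75 ln(1 − 0.666667) = −0.75 ln(0.333333)
  = −0.75 × (-1.098613) = 0.823960 substitutions/site.

0.82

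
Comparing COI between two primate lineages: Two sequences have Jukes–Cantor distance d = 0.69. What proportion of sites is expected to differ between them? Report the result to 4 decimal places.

p = (3/4)(1 − e^(−4d/3)) = 0.75 × (1 − e^(-0.92)) = 0.75 × (1 − 0.398519) = 0.451111.

0.4511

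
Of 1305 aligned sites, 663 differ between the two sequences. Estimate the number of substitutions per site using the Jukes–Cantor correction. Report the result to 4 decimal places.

0.8485

p = 663/1305 ≈ 0.508046.
d = −(3/4) ln(1 − 4p/3) = −0.75 ln(1 − 0.677395) = −0.75 ln(0.322605)
  = −0.75 × (-1.131327) = 0.848495 substitutions/site.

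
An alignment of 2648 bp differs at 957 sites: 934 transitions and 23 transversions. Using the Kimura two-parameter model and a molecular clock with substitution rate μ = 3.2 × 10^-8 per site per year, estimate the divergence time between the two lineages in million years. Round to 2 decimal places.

P = 934/2648 ≈ 0.352719 and Q = 23/2648 ≈ 0.008686.
Under the Kimura two-parameter model, d = −½ ln(1 − 2P − Q) − ¼ ln(1 − 2Q).
1 − 2P − Q = 0.285876, giving −½ ln(0.285876) = 0.626099.
1 − 2Q = 0.982628, giving −¼ ln(0.982628) = 0.004381.
d = 0.626099 + 0.004381 = 0.630480.
Under a molecular clock d = 2μt, so t = d/(2μ) = 0.630480 / (2 × 3.2 × 10^-8) = 9.85 million years.

9.85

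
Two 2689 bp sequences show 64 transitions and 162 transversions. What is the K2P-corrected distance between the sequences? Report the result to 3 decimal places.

0.089

P = 64/2689 ≈ 0.023801 and Q = 162/2689 ≈ 0.060245.
Under the Kimura two-parameter model, d = −½ ln(1 − 2P − Q) − ¼ ln(1 − 2Q).
1 − 2P − Q = 0.892153, giving −½ ln(0.892153) = 0.057059.
1 − 2Q = 0.87951, giving −¼ ln(0.87951) = 0.032098.
d = 0.057059 + 0.032098 = 0.089157.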